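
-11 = -11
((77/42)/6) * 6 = 11/6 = 1.83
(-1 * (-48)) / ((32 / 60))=90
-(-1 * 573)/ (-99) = -191/ 33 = -5.79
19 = 19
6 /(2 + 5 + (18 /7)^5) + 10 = 20173012 /2007217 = 10.05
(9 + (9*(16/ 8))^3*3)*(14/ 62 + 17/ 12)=3565185/ 124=28751.49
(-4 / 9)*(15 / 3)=-20 / 9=-2.22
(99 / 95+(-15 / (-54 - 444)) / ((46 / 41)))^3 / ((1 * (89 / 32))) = 466275846285929519 / 1061716589553869750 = 0.44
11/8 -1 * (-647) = 5187/8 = 648.38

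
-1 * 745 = -745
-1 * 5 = -5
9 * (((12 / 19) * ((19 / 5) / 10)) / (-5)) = -54 / 125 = -0.43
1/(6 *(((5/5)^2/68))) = 34/3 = 11.33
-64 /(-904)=8 /113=0.07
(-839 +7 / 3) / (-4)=1255 / 6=209.17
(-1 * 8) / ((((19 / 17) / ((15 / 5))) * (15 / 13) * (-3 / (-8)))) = -14144 / 285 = -49.63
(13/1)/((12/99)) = 429/4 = 107.25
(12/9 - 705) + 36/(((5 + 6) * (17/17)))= -23113/33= -700.39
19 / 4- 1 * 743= -2953 / 4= -738.25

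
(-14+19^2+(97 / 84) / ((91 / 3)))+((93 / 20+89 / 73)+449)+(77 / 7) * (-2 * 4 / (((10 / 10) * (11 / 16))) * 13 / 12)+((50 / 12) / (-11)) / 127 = 215425862609 / 324809485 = 663.24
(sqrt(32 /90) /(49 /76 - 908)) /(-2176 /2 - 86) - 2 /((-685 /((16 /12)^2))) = 152*sqrt(5) /607183995 +32 /6165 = 0.01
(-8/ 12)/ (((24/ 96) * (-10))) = 4/ 15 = 0.27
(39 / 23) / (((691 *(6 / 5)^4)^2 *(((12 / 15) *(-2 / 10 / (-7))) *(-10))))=-177734375 / 49188396607488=-0.00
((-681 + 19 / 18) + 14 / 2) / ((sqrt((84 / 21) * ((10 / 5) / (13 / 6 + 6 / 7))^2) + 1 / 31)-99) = 47688881 / 6919704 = 6.89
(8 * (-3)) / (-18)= 4 / 3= 1.33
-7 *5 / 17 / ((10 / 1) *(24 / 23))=-161 / 816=-0.20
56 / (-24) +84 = 245 / 3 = 81.67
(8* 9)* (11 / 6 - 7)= -372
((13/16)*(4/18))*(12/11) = 13/66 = 0.20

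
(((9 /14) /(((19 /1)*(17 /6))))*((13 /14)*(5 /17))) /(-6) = -585 /1076236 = -0.00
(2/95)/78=1/3705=0.00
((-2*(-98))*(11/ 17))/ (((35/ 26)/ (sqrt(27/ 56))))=858*sqrt(42)/ 85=65.42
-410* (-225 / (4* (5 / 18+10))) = 83025 / 37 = 2243.92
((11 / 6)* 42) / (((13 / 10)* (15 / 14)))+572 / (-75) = 47.66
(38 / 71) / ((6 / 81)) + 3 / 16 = 8421 / 1136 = 7.41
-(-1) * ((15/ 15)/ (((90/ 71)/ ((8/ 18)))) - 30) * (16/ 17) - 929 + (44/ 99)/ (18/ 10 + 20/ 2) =-388693987/ 406215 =-956.87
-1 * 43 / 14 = -43 / 14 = -3.07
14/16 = 7/8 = 0.88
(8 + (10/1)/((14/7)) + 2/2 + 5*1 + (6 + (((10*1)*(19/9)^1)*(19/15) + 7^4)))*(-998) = -66091552/27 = -2447835.26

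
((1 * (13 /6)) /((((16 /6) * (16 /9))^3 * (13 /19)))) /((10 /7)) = 872613 /41943040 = 0.02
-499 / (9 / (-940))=469060 / 9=52117.78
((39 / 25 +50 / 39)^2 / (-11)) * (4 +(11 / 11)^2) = -7678441 / 2091375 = -3.67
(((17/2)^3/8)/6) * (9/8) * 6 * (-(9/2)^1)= -397953/1024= -388.63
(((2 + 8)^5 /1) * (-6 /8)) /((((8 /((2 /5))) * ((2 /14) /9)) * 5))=-47250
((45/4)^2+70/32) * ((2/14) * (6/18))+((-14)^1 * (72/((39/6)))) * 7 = -1178713/1092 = -1079.41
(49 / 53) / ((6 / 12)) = 98 / 53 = 1.85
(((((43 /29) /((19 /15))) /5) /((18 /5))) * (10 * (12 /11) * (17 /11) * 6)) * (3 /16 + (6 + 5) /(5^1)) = 2094315 /133342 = 15.71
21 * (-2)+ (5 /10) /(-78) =-6553 /156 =-42.01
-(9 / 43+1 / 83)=-790 / 3569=-0.22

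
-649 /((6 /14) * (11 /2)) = -826 /3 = -275.33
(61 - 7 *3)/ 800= 1/ 20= 0.05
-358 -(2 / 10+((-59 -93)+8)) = -1071 / 5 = -214.20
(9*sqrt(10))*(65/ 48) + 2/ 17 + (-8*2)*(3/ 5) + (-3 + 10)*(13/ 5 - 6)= -2829/ 85 + 195*sqrt(10)/ 16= 5.26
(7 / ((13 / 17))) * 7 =833 / 13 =64.08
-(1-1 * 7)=6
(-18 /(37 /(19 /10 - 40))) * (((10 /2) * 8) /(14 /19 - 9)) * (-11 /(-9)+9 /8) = -1223391 /5809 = -210.60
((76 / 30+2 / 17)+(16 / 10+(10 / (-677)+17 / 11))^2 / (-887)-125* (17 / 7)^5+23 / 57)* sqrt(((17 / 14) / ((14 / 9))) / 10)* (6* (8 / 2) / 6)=-211436299665718674464583* sqrt(170) / 233661469119877192625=-11798.23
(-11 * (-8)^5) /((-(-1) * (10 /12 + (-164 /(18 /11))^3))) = -525533184 /1467740401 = -0.36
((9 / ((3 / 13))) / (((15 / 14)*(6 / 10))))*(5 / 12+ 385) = 420875 / 18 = 23381.94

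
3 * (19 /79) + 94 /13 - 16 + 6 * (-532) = -3286449 /1027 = -3200.05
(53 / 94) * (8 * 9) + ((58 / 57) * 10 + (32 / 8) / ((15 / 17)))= 740804 / 13395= 55.30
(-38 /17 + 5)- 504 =-8521 /17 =-501.24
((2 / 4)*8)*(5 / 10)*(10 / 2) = 10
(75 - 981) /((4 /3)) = -1359 /2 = -679.50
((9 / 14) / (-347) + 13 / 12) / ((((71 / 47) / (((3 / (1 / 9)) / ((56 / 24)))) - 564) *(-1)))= 40002687 / 20856861116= 0.00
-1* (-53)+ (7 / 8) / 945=53.00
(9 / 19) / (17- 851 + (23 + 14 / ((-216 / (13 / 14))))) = -0.00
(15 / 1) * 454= 6810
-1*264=-264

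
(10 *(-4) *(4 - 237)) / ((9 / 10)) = 93200 / 9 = 10355.56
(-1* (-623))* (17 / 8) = 10591 / 8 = 1323.88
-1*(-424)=424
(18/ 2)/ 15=3/ 5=0.60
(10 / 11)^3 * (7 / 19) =7000 / 25289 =0.28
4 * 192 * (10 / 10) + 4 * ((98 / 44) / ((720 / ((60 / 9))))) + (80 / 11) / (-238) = 54290519 / 70686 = 768.05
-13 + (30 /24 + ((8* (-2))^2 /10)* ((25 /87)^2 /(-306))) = -54460679 /4632228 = -11.76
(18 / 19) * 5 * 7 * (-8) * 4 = -20160 / 19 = -1061.05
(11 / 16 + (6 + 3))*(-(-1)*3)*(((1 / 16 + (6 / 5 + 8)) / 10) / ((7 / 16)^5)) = 141133824 / 84035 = 1679.46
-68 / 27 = -2.52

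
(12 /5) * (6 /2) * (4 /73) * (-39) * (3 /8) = -2106 /365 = -5.77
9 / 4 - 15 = -51 / 4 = -12.75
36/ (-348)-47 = -1366/ 29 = -47.10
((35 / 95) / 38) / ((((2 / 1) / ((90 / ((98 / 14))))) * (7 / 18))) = 405 / 2527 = 0.16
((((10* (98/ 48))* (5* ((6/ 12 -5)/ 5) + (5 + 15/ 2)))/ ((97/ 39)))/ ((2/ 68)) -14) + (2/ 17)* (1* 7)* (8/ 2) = 3664206/ 1649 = 2222.08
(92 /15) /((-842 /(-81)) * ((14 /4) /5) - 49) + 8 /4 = 15656 /8449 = 1.85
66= 66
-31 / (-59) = 31 / 59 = 0.53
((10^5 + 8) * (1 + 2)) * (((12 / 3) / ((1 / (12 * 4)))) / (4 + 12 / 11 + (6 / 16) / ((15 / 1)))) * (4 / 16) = 6336506880 / 2251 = 2814974.18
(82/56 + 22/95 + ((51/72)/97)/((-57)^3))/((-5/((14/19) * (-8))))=51179585398/25598302425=2.00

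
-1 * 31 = -31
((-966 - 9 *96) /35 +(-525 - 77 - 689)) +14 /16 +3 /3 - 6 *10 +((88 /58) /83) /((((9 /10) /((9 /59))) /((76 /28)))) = -1401.40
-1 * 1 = -1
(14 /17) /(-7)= -2 /17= -0.12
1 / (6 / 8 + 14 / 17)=68 / 107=0.64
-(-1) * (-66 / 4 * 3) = -99 / 2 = -49.50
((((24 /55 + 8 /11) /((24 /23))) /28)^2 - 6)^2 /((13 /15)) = 41.52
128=128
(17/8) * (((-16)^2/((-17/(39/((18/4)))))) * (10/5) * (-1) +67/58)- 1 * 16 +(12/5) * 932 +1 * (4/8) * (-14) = 19285613/6960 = 2770.92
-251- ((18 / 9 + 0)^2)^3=-315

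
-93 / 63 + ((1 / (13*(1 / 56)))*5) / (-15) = -2.91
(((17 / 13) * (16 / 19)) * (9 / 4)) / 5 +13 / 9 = 21563 / 11115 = 1.94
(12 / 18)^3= 8 / 27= 0.30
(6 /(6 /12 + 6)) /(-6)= -2 /13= -0.15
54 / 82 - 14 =-547 / 41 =-13.34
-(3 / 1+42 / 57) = -71 / 19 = -3.74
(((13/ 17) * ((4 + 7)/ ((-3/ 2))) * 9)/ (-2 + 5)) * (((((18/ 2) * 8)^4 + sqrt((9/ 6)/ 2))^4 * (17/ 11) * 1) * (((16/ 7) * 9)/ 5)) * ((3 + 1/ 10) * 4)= -17296149578941817119220601001326228/ 25-9010470775209340347011432448 * sqrt(3)/ 175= -691846072338205157780857000000000.00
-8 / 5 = -1.60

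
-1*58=-58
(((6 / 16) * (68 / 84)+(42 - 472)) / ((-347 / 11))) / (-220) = -24063 / 388640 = -0.06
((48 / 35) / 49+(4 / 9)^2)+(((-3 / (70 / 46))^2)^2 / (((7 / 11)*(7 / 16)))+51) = 105.48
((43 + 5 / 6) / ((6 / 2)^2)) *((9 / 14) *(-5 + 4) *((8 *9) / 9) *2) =-1052 / 21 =-50.10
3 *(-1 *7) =-21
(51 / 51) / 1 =1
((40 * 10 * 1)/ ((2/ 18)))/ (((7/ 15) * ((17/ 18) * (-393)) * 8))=-40500/ 15589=-2.60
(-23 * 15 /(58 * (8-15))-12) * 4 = -9054 /203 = -44.60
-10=-10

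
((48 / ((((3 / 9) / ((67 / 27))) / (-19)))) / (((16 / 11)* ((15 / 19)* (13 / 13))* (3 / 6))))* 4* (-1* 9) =2128456 / 5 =425691.20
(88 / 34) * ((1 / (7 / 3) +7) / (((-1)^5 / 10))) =-22880 / 119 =-192.27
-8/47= -0.17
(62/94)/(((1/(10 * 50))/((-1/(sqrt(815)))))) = -3100 * sqrt(815)/7661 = -11.55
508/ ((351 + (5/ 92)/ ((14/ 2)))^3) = 135681711872/ 11550685799995649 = 0.00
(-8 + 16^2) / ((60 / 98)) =6076 / 15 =405.07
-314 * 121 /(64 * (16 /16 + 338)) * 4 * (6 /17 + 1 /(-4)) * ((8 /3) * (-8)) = 265958 /17289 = 15.38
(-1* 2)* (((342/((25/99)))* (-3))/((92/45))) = 457083/115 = 3974.63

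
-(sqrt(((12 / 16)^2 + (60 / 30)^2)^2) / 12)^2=-5329 / 36864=-0.14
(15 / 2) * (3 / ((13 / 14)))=315 / 13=24.23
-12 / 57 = -4 / 19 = -0.21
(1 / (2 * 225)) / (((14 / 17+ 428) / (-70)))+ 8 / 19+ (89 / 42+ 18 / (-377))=20495084173 / 8224377525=2.49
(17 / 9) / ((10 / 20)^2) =68 / 9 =7.56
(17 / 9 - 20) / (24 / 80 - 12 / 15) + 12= 434 / 9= 48.22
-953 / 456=-2.09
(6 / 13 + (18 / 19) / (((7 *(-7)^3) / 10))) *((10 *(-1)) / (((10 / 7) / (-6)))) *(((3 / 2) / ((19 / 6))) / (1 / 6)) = 87925176 / 1609699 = 54.62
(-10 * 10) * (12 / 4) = -300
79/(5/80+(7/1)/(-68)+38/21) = 451248/10105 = 44.66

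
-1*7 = -7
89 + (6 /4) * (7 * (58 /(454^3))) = 8328323705 /93576664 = 89.00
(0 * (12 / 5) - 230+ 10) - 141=-361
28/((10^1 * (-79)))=-14/395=-0.04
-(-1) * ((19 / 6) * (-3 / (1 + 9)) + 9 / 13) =-67 / 260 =-0.26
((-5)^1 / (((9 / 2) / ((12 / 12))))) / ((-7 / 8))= 80 / 63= 1.27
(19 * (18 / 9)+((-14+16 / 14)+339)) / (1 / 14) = 5098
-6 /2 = -3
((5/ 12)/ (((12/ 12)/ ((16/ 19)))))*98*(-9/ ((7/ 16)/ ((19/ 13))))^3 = -14372536320/ 15379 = -934555.97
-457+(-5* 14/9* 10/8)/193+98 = -1247341/3474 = -359.05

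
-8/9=-0.89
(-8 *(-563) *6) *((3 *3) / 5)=243216 / 5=48643.20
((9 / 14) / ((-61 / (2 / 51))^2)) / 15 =2 / 112913745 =0.00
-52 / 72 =-0.72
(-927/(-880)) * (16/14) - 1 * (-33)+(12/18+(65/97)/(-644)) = 359407837/10307220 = 34.87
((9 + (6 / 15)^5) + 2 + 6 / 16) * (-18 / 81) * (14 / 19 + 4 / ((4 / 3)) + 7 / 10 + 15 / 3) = -170114461 / 7125000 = -23.88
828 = 828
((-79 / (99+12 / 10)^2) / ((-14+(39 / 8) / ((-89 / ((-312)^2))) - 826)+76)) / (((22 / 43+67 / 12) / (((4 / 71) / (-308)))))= -1511665 / 39024027759275097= -0.00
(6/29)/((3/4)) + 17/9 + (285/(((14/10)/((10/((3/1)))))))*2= 2483455/1827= 1359.31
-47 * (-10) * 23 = 10810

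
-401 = -401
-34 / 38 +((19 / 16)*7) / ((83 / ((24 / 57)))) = -2689 / 3154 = -0.85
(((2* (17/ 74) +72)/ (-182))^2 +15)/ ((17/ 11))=9077167/ 925444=9.81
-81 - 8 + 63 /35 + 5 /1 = -411 /5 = -82.20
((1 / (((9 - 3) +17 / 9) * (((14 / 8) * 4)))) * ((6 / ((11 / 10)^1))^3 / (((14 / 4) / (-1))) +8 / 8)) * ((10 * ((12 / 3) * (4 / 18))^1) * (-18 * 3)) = 1825990560 / 4630549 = 394.34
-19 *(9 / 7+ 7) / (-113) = 1102 / 791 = 1.39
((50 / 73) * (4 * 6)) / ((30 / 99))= 3960 / 73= 54.25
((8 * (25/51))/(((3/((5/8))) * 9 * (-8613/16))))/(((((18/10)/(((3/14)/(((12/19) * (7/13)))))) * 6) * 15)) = -30875/47072740869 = -0.00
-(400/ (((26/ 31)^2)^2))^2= -533056898400625/ 815730721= -653471.65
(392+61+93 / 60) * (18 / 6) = 27273 / 20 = 1363.65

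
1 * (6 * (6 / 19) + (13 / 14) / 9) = 4783 / 2394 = 2.00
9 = 9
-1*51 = -51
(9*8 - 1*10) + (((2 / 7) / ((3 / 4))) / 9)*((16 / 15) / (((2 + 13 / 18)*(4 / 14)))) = 136838 / 2205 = 62.06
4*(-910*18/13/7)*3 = -2160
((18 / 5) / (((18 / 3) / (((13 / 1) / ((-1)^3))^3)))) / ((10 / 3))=-19773 / 50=-395.46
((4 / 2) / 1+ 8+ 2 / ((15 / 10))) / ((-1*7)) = -1.62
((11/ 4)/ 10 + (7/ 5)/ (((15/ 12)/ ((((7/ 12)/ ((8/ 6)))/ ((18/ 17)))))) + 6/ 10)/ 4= 301/ 900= 0.33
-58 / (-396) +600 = 118829 / 198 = 600.15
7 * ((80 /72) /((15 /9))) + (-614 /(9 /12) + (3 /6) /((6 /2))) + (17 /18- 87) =-8099 /9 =-899.89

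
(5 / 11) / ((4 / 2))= 5 / 22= 0.23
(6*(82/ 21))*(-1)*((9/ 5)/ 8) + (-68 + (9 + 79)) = 1031/ 70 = 14.73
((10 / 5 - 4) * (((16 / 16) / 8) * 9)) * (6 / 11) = -27 / 22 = -1.23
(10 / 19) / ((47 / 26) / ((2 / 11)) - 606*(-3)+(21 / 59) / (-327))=3344120 / 11614424101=0.00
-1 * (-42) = 42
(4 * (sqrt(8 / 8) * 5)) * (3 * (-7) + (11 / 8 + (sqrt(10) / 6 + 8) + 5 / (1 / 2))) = -65 / 2 + 10 * sqrt(10) / 3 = -21.96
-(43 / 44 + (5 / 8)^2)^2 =-927369 / 495616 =-1.87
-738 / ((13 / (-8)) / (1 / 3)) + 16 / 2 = 2072 / 13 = 159.38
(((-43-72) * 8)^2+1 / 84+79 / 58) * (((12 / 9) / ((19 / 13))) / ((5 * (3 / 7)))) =360339.30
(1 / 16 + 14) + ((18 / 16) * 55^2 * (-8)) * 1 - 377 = -441407 / 16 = -27587.94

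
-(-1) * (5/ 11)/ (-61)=-5/ 671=-0.01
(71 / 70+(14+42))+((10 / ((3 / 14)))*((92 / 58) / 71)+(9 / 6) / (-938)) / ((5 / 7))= 3387862901 / 57940260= 58.47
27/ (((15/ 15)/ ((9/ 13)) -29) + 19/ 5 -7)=-1215/ 1384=-0.88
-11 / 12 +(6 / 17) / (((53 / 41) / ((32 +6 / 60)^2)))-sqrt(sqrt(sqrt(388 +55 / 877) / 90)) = -10^(3 / 4) * sqrt(3) * 340331^(1 / 8) * 877^(7 / 8) / 26310 +75796483 / 270300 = 279.73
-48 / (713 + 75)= -12 / 197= -0.06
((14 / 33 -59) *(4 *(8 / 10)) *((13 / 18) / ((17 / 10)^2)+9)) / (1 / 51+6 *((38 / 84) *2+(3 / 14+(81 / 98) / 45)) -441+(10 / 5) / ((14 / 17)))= 36460740848 / 9078830739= 4.02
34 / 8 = 17 / 4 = 4.25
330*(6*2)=3960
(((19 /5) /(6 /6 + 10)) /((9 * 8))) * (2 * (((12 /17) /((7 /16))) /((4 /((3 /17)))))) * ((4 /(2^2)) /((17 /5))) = 76 /378301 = 0.00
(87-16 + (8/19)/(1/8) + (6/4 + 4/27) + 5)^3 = 574332809981867/1080045576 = 531767.20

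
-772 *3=-2316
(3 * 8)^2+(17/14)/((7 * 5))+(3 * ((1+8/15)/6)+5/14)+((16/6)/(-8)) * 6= 845483/1470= 575.16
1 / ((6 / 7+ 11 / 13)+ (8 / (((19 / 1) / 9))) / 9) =1729 / 3673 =0.47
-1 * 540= -540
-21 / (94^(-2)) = -185556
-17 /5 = -3.40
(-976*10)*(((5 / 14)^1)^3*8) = -1220000 / 343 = -3556.85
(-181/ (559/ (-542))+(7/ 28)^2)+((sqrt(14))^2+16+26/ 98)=90203311/ 438256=205.82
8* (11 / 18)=4.89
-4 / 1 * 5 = -20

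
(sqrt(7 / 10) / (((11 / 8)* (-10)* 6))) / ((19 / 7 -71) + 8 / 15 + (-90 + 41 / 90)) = 42* sqrt(70) / 5450335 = 0.00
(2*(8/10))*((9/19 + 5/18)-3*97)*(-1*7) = 3250.78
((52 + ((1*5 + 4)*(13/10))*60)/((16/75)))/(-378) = -9.35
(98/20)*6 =147/5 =29.40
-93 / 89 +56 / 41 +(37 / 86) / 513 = 51797191 / 160986582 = 0.32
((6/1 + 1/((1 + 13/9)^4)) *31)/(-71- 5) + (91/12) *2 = 12.71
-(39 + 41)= -80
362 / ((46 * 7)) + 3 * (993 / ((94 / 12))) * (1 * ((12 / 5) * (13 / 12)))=37452817 / 37835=989.90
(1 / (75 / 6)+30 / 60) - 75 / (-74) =1474 / 925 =1.59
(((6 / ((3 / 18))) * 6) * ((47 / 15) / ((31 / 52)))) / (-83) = -175968 / 12865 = -13.68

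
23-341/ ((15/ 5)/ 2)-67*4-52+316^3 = 94661915/ 3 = 31553971.67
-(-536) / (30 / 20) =1072 / 3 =357.33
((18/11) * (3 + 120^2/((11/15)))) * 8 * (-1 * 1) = -31108752/121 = -257097.12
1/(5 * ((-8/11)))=-0.28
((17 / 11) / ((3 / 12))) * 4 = 272 / 11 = 24.73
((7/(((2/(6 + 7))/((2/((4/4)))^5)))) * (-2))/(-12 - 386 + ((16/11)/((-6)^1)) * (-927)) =16016/953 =16.81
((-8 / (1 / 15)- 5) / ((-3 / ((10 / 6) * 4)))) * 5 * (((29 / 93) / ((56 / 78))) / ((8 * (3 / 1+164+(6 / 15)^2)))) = 29453125 / 65292696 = 0.45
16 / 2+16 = 24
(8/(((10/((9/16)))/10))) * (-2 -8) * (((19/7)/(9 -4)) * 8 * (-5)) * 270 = 1846800/7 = 263828.57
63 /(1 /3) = 189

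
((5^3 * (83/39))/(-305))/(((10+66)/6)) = -0.07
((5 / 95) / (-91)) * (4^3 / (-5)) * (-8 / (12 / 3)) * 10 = -256 / 1729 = -0.15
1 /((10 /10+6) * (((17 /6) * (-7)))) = -6 /833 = -0.01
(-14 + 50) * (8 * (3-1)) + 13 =589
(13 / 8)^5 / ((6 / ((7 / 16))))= 2599051 / 3145728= 0.83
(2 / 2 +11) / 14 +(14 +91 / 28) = 507 / 28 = 18.11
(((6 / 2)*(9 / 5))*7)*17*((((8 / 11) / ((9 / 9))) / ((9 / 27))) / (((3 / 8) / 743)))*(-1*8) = -1222276608 / 55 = -22223211.05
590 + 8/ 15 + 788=20678/ 15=1378.53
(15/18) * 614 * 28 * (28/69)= 1203440/207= 5813.72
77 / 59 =1.31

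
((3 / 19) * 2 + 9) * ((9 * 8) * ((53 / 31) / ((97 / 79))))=53359128 / 57133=933.95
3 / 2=1.50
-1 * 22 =-22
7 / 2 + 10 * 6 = 127 / 2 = 63.50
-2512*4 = -10048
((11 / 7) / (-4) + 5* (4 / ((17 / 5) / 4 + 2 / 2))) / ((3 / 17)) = 183481 / 3108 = 59.04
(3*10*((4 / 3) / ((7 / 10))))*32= 12800 / 7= 1828.57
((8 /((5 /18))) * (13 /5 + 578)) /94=209016 /1175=177.89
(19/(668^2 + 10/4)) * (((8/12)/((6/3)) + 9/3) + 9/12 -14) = -2261/5354718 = -0.00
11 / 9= 1.22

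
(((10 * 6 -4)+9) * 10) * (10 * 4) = 26000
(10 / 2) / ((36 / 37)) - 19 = -499 / 36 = -13.86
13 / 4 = 3.25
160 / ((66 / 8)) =640 / 33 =19.39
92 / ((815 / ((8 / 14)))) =368 / 5705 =0.06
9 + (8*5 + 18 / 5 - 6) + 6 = 263 / 5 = 52.60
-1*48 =-48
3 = 3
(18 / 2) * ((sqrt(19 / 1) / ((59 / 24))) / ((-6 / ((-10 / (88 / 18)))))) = 810 * sqrt(19) / 649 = 5.44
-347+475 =128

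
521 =521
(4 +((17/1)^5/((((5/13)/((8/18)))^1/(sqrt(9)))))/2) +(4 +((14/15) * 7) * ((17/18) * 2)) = 332249284/135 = 2461105.81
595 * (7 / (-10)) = -833 / 2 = -416.50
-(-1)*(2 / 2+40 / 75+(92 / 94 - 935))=-932.49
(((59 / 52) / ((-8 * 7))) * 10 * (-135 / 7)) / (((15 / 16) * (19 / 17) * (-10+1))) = -5015 / 12103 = -0.41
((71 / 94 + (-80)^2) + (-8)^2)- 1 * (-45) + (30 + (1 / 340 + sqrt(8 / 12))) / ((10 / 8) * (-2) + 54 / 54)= 77779694 / 11985- 2 * sqrt(6) / 9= 6489.21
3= 3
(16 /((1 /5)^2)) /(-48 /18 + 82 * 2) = 300 /121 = 2.48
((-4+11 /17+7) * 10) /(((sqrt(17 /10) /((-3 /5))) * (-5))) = 372 * sqrt(170) /1445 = 3.36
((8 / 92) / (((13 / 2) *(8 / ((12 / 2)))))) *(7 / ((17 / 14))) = 294 / 5083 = 0.06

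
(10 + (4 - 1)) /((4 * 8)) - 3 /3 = -19 /32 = -0.59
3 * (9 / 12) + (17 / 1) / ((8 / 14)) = 32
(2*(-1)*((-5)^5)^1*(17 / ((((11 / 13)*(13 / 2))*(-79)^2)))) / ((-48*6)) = -53125 / 4942872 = -0.01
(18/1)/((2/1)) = 9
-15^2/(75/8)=-24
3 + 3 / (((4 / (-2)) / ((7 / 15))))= 23 / 10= 2.30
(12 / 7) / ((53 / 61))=732 / 371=1.97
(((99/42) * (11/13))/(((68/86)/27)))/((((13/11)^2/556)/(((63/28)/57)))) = 21264749451/19869668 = 1070.21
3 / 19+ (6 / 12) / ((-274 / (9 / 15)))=8163 / 52060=0.16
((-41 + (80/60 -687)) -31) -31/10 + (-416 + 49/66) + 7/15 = -193967/165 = -1175.56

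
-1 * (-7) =7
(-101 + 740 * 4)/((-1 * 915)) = -953/305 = -3.12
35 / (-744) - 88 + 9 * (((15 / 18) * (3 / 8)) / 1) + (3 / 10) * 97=-417641 / 7440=-56.13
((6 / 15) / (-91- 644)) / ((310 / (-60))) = 4 / 37975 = 0.00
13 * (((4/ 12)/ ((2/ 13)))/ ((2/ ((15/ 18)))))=845/ 72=11.74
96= 96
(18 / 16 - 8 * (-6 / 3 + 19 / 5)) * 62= -16461 / 20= -823.05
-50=-50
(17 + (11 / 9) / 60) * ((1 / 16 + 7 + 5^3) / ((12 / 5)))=19420583 / 20736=936.56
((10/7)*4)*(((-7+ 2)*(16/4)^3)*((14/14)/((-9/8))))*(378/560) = 7680/7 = 1097.14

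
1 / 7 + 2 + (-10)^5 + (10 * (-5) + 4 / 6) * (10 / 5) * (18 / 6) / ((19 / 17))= -13334939 / 133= -100262.70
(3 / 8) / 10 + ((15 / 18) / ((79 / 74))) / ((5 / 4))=12551 / 18960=0.66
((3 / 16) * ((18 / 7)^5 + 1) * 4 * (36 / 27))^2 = 3634265640625 / 282475249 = 12865.78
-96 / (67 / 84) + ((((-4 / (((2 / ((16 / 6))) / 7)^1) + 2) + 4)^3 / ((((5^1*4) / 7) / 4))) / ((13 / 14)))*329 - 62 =-1794260627566 / 117585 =-15259264.60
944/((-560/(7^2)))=-413/5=-82.60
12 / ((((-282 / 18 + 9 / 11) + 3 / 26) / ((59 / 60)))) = -50622 / 63205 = -0.80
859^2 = 737881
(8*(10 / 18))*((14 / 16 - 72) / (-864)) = 2845 / 7776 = 0.37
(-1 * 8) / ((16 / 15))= -15 / 2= -7.50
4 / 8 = 1 / 2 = 0.50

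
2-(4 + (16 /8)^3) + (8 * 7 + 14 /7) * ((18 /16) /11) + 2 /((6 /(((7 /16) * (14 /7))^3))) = -64963 /16896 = -3.84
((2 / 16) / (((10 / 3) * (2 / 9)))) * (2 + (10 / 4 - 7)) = -27 / 64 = -0.42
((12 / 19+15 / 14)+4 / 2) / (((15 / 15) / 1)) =985 / 266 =3.70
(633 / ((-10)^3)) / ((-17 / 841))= 532353 / 17000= 31.31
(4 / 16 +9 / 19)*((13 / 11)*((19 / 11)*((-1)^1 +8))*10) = 2275 / 22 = 103.41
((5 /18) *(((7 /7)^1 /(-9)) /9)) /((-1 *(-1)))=-5 /1458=-0.00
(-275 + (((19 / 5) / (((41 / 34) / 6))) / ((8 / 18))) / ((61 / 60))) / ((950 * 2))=-583123 / 4751900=-0.12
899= 899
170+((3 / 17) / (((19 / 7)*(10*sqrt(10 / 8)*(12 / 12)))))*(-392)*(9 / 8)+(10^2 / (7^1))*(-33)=-2110 / 7 -9261*sqrt(5) / 8075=-303.99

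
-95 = -95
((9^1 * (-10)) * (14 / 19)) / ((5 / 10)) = -2520 / 19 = -132.63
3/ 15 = 0.20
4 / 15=0.27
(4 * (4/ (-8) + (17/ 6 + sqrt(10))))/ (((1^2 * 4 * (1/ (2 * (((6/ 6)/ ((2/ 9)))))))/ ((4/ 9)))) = 28/ 3 + 4 * sqrt(10) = 21.98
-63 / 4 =-15.75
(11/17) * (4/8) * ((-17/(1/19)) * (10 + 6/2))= -2717/2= -1358.50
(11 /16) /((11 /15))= 15 /16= 0.94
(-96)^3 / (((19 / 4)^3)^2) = -3623878656 / 47045881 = -77.03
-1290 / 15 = -86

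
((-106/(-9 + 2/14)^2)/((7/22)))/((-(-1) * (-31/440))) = 1795640/29791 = 60.27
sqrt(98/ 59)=7 * sqrt(118)/ 59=1.29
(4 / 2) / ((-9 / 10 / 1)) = -20 / 9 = -2.22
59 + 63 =122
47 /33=1.42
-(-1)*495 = 495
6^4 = 1296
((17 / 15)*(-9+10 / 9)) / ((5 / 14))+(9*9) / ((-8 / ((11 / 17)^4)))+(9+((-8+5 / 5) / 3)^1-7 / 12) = -9347534689 / 451013400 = -20.73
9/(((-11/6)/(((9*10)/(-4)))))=1215/11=110.45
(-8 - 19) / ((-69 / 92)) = 36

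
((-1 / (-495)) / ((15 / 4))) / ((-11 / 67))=-268 / 81675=-0.00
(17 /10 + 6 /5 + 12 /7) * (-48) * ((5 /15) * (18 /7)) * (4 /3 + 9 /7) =-170544 /343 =-497.21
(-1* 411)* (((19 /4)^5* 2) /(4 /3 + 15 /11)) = -33583330737 /45568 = -736993.74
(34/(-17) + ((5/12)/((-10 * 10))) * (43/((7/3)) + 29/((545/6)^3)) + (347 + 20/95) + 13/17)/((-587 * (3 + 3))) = -10128116015556407/103126293240180000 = -0.10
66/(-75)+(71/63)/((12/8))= -608/4725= -0.13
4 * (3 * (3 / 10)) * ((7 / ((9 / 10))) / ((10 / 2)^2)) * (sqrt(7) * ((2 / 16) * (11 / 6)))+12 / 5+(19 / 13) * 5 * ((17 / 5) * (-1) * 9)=-14379 / 65+77 * sqrt(7) / 300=-220.54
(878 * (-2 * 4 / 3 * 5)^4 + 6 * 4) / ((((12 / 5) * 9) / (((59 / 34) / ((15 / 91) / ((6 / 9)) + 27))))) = 15084755446670 / 184370661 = 81817.55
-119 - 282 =-401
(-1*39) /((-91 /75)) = 225 /7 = 32.14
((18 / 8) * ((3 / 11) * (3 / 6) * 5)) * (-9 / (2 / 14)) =-8505 / 88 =-96.65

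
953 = 953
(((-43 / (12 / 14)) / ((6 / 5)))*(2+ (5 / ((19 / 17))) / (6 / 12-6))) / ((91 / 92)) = -1226360 / 24453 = -50.15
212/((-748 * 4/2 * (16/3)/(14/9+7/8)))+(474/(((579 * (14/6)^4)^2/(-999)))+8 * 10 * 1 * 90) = 222039514290860838661/30839104932835584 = 7199.93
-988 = -988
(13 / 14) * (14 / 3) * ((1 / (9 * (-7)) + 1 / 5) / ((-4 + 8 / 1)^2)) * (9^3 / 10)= 10179 / 2800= 3.64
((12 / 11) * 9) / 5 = 108 / 55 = 1.96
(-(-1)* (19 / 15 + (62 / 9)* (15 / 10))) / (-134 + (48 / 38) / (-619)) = -341069 / 3939995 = -0.09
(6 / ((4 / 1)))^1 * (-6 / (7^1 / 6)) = -54 / 7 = -7.71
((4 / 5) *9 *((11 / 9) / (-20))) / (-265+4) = 11 / 6525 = 0.00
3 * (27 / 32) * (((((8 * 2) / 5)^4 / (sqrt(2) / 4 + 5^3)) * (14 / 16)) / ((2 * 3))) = 27648 / 89285 -6912 * sqrt(2) / 11160625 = 0.31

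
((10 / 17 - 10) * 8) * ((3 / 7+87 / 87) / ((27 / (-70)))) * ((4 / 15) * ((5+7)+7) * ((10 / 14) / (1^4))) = 9728000 / 9639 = 1009.23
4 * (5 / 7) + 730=5130 / 7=732.86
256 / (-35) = -256 / 35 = -7.31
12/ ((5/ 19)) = 228/ 5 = 45.60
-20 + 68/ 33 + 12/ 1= -196/ 33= -5.94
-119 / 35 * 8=-27.20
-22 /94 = -11 /47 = -0.23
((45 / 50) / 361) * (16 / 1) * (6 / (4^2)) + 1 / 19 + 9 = 16367 / 1805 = 9.07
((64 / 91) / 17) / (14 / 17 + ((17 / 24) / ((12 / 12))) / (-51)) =4608 / 90181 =0.05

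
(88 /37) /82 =44 /1517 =0.03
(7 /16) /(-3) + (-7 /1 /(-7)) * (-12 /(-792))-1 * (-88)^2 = -1362967 /176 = -7744.13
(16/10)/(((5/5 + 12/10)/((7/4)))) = 14/11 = 1.27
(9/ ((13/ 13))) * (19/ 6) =57/ 2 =28.50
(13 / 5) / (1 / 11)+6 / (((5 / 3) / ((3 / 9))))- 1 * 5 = 124 / 5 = 24.80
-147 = -147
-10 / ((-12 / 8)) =20 / 3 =6.67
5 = 5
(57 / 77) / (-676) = -57 / 52052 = -0.00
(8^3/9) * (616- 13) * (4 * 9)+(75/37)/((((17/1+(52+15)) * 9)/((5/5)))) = 11514617881/9324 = 1234944.00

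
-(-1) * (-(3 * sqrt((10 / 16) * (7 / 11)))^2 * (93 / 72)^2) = -5.97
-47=-47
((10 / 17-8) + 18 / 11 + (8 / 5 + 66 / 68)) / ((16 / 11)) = -5993 / 2720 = -2.20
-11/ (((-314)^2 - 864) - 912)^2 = -11/ 9374112400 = -0.00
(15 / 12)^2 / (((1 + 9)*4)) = 5 / 128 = 0.04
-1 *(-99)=99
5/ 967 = 0.01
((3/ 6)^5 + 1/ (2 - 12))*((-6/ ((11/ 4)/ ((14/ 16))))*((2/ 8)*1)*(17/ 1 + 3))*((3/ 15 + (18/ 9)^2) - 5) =-21/ 40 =-0.52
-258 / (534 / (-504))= 21672 / 89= 243.51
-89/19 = -4.68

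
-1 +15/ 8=7/ 8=0.88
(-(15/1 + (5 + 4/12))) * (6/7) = -122/7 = -17.43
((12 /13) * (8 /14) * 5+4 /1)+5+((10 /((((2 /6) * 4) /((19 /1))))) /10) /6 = 10201 /728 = 14.01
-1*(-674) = 674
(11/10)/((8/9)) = 99/80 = 1.24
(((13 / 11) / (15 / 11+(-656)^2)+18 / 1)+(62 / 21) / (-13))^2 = 527527614730397201041 / 1670047310023428609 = 315.88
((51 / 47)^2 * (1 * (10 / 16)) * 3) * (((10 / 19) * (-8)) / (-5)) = 78030 / 41971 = 1.86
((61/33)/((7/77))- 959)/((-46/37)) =52096/69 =755.01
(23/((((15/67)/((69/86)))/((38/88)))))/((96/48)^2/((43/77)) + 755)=673417/14420120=0.05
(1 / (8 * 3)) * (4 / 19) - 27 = -3077 / 114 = -26.99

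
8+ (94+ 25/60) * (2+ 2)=1157/3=385.67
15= 15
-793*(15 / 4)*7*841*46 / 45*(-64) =3435935776 / 3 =1145311925.33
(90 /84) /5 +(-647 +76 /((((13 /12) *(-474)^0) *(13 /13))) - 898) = -268383 /182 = -1474.63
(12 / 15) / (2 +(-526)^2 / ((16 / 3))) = 16 / 1037575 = 0.00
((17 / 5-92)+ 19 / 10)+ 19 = -677 / 10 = -67.70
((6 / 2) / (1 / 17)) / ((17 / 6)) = 18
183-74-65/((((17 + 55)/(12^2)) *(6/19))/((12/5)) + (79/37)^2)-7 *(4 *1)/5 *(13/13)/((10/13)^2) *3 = 4002820736/60145125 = 66.55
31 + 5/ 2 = 67/ 2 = 33.50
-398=-398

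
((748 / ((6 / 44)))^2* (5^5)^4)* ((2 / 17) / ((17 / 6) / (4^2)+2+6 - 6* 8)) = -97225390625000000000000 / 11469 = -8477233466300462115.27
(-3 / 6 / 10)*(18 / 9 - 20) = 9 / 10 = 0.90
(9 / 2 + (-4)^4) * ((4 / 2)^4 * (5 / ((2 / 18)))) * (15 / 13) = 2813400 / 13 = 216415.38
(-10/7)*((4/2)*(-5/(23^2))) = 0.03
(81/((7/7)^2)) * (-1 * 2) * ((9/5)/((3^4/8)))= -144/5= -28.80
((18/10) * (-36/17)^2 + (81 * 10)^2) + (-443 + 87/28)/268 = 7114345736591/10843280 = 656106.43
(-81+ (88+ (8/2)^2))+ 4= 27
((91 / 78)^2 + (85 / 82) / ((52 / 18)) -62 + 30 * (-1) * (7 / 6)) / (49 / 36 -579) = 1828234 / 11083735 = 0.16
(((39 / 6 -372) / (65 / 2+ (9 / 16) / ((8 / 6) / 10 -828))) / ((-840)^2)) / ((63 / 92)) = -14913131 / 640718150625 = -0.00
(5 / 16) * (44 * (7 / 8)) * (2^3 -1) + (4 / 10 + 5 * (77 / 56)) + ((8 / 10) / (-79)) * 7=231117 / 2528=91.42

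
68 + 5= 73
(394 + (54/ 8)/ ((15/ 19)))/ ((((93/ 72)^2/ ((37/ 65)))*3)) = 14298576/ 312325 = 45.78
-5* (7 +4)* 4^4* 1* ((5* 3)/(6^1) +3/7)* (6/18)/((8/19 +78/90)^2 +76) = -7814928000/44154523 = -176.99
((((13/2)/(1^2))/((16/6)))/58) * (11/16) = 429/14848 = 0.03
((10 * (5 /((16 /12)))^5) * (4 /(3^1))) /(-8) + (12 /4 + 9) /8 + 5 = -1258969 /1024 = -1229.46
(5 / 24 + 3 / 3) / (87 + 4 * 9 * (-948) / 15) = -145 / 262584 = -0.00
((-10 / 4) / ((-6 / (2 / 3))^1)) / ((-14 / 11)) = -55 / 252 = -0.22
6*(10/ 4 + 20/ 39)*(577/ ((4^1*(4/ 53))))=7186535/ 208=34550.65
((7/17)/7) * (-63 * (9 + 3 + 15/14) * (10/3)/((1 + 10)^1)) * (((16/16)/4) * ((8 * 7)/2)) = -19215/187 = -102.75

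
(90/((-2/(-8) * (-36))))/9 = -10/9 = -1.11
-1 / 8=-0.12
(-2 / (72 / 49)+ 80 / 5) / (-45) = -0.33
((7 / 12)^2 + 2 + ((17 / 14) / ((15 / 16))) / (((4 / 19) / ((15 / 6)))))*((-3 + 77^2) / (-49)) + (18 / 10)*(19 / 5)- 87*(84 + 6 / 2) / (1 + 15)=-3222094993 / 1234800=-2609.41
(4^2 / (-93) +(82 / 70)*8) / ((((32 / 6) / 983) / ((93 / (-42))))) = -3679369 / 980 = -3754.46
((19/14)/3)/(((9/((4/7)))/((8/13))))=304/17199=0.02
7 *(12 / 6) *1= 14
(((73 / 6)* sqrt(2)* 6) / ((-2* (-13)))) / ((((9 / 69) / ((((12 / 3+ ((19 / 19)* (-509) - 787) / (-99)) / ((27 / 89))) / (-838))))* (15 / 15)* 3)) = -7023257* sqrt(2) / 14559831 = -0.68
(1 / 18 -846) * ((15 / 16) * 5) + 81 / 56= -2663753 / 672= -3963.92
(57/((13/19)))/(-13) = -6.41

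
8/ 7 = 1.14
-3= -3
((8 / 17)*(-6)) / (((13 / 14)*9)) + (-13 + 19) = 5.66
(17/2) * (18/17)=9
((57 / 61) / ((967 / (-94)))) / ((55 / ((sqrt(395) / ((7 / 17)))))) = -91086 * sqrt(395) / 22709995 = -0.08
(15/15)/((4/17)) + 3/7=131/28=4.68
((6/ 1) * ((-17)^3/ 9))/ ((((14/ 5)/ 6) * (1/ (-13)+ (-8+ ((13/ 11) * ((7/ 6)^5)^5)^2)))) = -62465181461580389104952186601285804991174410240/ 27586709395463222611139993737254035286883563811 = -2.26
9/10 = 0.90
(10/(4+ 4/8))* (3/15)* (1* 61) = 244/9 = 27.11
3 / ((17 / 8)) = 24 / 17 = 1.41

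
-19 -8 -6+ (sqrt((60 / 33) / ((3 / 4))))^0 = -32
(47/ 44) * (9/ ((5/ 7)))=2961/ 220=13.46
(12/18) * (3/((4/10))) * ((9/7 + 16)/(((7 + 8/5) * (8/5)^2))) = 75625/19264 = 3.93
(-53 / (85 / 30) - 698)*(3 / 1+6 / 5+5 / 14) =-1943348 / 595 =-3266.13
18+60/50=96/5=19.20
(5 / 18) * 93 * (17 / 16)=2635 / 96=27.45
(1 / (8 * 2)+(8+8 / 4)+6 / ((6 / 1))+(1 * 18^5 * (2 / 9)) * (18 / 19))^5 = 25868597469632340096769791152637637321875 / 2596377985024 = 9963340322111543373388723000.00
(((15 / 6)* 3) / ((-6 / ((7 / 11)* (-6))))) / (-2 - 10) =-35 / 88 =-0.40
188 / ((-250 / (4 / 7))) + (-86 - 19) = -92251 / 875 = -105.43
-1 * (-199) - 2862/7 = -1469/7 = -209.86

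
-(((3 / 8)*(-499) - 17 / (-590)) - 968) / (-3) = -2726027 / 7080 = -385.03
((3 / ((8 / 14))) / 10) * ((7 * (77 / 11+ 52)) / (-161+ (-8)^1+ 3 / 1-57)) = -8673 / 8920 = -0.97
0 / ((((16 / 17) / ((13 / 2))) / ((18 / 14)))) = 0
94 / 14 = 47 / 7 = 6.71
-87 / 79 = -1.10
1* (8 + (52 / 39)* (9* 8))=104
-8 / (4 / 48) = -96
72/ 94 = 36/ 47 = 0.77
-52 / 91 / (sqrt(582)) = -2 * sqrt(582) / 2037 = -0.02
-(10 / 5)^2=-4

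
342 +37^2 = 1711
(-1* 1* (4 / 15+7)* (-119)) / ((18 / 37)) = 479927 / 270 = 1777.51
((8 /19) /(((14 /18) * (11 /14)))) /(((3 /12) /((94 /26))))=27072 /2717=9.96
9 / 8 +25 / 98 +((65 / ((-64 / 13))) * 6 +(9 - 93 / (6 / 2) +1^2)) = -154979 / 1568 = -98.84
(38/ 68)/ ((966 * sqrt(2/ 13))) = 19 * sqrt(26)/ 65688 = 0.00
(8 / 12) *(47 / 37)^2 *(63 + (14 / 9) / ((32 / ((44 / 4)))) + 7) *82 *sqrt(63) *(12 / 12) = 919909333 *sqrt(7) / 49284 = 49384.21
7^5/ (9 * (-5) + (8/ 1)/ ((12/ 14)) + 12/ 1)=-50421/ 71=-710.15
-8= -8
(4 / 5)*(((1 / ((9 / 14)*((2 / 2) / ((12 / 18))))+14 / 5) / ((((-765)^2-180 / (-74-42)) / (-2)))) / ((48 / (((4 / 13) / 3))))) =-2146 / 95737838625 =-0.00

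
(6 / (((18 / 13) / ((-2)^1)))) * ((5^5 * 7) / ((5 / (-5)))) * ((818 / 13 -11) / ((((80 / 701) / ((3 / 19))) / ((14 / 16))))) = 11916927.94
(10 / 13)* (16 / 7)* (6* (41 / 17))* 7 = 39360 / 221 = 178.10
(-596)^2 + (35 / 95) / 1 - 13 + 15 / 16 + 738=108206461 / 304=355942.31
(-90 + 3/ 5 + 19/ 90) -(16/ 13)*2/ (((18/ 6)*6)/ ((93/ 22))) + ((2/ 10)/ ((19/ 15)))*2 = -21873499/ 244530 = -89.45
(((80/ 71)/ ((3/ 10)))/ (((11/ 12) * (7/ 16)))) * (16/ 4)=204800/ 5467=37.46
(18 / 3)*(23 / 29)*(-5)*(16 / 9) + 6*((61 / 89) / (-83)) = -27216002 / 642669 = -42.35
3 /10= 0.30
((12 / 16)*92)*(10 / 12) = 115 / 2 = 57.50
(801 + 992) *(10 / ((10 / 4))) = 7172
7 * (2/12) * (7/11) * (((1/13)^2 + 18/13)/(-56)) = -1645/89232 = -0.02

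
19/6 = 3.17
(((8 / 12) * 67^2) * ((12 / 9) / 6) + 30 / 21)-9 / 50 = 6296399 / 9450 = 666.29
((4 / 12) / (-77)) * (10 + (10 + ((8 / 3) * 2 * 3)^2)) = -92 / 77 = -1.19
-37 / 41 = -0.90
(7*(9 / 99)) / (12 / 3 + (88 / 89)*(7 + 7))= 623 / 17468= 0.04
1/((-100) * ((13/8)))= -2/325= -0.01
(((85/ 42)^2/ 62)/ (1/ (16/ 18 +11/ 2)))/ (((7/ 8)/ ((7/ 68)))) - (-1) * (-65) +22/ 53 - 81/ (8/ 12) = -9705186725/ 52168536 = -186.04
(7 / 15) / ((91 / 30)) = 2 / 13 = 0.15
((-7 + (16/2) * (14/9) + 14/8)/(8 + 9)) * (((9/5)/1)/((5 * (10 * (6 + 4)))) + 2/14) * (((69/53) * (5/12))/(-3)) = -2181113/194616000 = -0.01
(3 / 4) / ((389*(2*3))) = 1 / 3112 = 0.00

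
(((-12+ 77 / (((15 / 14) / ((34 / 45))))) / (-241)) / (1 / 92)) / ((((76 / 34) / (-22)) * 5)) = 491208608 / 15454125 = 31.78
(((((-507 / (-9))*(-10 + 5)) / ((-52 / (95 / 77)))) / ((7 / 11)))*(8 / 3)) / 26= 475 / 441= 1.08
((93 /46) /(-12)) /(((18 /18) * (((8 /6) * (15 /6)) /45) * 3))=-279 /368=-0.76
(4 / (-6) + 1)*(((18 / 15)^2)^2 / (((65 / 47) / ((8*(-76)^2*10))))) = 1876414464 / 8125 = 230943.32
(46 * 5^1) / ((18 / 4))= 460 / 9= 51.11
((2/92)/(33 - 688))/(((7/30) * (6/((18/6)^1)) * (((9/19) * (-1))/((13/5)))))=247/632730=0.00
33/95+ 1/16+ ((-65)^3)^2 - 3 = 114636713746063/1520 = 75418890622.41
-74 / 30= -2.47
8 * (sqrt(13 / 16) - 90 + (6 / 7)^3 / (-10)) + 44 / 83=-102484652 / 142345 + 2 * sqrt(13)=-712.76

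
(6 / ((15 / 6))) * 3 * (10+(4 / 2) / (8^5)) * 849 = 1251909081 / 20480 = 61128.37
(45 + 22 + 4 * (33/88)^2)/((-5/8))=-1081/10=-108.10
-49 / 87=-0.56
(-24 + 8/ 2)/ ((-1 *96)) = 5/ 24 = 0.21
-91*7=-637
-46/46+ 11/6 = 0.83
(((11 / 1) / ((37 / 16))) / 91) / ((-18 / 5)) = -440 / 30303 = -0.01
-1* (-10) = 10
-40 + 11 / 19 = -749 / 19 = -39.42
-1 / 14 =-0.07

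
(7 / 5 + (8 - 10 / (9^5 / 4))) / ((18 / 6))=2775103 / 885735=3.13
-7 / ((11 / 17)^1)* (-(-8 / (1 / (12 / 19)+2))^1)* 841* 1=-20312.02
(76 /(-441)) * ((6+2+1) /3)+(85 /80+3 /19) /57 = -420797 /849072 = -0.50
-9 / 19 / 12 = -3 / 76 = -0.04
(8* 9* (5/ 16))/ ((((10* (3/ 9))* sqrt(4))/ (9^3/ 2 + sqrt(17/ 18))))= 9* sqrt(34)/ 16 + 19683/ 16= 1233.47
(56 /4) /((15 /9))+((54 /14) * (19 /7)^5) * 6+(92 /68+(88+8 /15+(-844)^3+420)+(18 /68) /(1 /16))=-18036527156178683 /30000495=-601207651.95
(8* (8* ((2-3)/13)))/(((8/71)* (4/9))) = -1278/13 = -98.31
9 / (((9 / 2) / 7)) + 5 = 19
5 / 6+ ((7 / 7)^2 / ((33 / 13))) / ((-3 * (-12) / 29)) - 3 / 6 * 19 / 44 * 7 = -857 / 2376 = -0.36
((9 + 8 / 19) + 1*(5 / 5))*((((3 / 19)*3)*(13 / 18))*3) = 3861 / 361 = 10.70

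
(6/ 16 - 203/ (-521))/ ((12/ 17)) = 54179/ 50016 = 1.08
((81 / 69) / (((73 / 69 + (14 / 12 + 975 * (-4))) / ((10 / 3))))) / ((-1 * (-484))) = -135 / 65085053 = -0.00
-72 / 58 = -36 / 29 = -1.24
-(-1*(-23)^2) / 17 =529 / 17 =31.12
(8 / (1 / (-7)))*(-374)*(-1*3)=-62832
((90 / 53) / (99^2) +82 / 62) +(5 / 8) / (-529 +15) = 1.32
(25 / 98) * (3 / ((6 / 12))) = 75 / 49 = 1.53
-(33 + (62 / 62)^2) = -34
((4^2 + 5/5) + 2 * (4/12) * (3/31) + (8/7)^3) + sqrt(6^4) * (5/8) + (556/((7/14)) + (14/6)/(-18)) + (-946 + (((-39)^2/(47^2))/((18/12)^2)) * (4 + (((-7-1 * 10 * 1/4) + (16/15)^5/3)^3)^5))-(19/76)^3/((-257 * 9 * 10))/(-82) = -67309360189611.60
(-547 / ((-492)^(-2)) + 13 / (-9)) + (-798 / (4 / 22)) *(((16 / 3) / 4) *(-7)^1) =-1191312409 / 9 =-132368045.44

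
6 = 6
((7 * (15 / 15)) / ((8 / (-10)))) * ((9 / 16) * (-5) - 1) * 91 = 194285 / 64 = 3035.70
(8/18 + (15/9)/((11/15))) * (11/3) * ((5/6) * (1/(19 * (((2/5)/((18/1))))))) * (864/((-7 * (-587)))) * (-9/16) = -181575/78071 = -2.33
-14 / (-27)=14 / 27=0.52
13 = 13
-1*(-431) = 431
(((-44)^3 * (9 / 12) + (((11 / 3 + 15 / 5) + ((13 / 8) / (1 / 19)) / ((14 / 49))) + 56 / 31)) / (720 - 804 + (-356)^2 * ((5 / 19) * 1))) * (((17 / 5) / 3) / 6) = -30650096297 / 84648689280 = -0.36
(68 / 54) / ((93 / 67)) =0.91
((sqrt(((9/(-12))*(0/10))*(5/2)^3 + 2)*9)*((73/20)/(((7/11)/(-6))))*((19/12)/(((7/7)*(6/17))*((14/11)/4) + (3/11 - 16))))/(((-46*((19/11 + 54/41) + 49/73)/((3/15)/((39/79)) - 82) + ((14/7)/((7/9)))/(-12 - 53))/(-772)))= -431656684161989*sqrt(2)/36588930080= -16684.14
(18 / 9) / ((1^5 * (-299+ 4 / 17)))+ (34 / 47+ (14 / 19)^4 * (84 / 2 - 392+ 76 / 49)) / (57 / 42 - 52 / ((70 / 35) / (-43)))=-47684292057646 / 487514104716783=-0.10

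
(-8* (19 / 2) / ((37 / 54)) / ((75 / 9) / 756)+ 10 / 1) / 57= -9298622 / 52725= -176.36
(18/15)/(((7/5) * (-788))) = -3/2758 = -0.00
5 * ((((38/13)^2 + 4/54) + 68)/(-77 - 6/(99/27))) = -3845710/789399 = -4.87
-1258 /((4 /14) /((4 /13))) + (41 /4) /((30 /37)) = -2093719 /1560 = -1342.13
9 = 9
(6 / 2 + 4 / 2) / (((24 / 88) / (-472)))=-25960 / 3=-8653.33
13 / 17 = 0.76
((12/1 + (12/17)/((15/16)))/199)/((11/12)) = 13008/186065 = 0.07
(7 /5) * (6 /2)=21 /5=4.20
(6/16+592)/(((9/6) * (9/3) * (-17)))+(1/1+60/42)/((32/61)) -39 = -42.11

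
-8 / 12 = -0.67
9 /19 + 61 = 1168 /19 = 61.47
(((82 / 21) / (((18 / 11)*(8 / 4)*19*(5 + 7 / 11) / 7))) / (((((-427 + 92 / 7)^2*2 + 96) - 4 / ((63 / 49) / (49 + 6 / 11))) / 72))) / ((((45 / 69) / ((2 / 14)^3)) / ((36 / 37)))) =45184788 / 633641378066095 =0.00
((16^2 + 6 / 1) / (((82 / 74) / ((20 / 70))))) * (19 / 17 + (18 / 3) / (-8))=121175 / 4879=24.84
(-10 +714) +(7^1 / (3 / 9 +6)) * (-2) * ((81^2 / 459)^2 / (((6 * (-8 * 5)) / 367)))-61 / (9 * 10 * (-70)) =96492553817 / 69186600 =1394.67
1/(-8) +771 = 6167/8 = 770.88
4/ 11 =0.36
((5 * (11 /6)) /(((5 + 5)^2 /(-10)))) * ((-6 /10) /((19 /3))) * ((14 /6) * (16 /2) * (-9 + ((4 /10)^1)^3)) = -172018 /11875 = -14.49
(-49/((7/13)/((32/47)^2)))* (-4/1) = 372736/2209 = 168.74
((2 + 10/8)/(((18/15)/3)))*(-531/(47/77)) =-2657655/376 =-7068.23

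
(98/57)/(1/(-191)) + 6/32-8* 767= -5895349/912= -6464.20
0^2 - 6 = -6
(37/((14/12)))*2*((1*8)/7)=3552/49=72.49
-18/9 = -2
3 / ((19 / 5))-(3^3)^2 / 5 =-13776 / 95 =-145.01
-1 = -1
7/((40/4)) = 7/10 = 0.70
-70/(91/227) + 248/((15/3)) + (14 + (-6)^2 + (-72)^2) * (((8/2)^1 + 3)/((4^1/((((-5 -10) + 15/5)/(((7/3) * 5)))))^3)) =-747.97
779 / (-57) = -41 / 3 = -13.67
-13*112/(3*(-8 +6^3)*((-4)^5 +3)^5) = 7/3328510759467303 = 0.00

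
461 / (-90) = -461 / 90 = -5.12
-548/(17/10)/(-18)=2740/153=17.91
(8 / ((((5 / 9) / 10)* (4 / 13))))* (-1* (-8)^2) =-29952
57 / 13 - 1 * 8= -47 / 13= -3.62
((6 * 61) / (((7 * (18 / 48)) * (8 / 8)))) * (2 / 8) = 244 / 7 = 34.86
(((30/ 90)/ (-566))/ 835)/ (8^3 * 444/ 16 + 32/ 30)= -1/ 20146040992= -0.00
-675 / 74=-9.12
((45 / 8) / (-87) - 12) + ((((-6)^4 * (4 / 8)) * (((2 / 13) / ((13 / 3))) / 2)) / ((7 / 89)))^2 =6940895241681 / 324681448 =21377.55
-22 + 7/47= -1027/47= -21.85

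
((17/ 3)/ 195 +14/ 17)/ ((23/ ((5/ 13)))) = 8479/ 594711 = 0.01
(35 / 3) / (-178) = -35 / 534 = -0.07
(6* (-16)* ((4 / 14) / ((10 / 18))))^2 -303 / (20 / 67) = 6970191 / 4900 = 1422.49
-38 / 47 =-0.81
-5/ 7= -0.71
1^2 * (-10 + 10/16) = -75/8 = -9.38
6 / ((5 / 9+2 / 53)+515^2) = 1431 / 63256304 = 0.00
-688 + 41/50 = -34359/50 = -687.18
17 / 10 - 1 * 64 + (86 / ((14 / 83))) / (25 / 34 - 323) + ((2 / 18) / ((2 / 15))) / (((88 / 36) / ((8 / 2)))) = -527461457 / 8436890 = -62.52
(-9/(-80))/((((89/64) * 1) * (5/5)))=36/445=0.08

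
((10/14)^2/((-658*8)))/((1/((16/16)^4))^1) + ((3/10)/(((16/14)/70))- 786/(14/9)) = -125591827/257936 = -486.91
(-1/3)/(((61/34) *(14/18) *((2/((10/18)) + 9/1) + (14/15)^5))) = -77456250/4315240223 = -0.02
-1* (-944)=944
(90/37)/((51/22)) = 660/629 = 1.05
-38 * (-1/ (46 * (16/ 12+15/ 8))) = 456/ 1771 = 0.26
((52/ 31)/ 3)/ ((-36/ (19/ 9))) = -247/ 7533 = -0.03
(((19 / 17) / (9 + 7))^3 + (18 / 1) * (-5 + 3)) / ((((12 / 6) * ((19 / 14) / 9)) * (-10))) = 45640001547 / 3823493120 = 11.94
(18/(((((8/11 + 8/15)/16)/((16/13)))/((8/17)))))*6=2280960/2873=793.93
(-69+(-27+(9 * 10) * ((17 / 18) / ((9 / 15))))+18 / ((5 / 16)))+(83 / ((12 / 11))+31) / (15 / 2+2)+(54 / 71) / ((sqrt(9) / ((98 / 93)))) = 144031847 / 1254570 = 114.81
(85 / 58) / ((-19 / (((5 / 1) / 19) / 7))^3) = -10625 / 935930756614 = -0.00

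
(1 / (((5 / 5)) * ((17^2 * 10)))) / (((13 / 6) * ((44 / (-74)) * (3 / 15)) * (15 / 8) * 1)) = -148 / 206635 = -0.00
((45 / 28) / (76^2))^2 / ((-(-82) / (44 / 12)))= 7425 / 2144787570688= 0.00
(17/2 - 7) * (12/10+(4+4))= 69/5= 13.80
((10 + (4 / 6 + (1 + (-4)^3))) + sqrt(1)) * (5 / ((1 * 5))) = -51.33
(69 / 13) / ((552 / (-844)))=-211 / 26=-8.12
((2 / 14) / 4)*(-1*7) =-1 / 4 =-0.25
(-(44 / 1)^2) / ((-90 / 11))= 10648 / 45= 236.62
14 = 14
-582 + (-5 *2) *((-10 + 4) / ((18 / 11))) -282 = -827.33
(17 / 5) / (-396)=-0.01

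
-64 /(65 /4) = -256 /65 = -3.94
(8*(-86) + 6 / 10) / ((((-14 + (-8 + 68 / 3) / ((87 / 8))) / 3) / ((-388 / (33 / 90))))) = -3132523044 / 18161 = -172486.26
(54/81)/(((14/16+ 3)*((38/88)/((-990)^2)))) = 229996800/589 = 390486.93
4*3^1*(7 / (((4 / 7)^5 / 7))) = 2470629 / 256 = 9650.89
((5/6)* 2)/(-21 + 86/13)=-0.12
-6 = -6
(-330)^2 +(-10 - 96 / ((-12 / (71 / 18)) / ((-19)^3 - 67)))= -986974 / 9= -109663.78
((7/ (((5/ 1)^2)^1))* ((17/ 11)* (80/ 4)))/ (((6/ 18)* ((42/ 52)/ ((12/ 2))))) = 10608/ 55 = 192.87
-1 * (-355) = 355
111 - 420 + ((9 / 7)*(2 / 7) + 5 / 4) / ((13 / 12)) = -195882 / 637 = -307.51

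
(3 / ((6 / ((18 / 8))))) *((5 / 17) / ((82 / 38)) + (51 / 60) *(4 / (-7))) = -19179 / 48790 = -0.39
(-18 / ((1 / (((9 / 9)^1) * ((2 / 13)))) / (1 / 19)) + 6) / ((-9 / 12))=-1928 / 247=-7.81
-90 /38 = -45 /19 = -2.37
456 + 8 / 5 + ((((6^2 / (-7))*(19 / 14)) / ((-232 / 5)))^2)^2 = 2388211487704445093 / 5218987796583680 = 457.60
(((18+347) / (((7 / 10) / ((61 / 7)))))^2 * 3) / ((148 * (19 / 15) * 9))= 61966278125 / 1687903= 36711.99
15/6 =5/2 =2.50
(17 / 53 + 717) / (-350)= -19009 / 9275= -2.05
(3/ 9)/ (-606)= -1/ 1818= -0.00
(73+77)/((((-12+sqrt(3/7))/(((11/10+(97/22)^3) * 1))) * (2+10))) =-32353503/356708 - 1540643 * sqrt(21)/1426832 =-95.65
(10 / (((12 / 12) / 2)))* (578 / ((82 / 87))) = 12264.88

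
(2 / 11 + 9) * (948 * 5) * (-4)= -1914960 / 11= -174087.27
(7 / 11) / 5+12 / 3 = 227 / 55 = 4.13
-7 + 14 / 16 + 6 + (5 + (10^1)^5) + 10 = 800119 / 8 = 100014.88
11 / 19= 0.58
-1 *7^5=-16807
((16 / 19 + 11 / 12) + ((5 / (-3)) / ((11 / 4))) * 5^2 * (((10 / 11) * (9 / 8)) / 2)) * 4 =-165229 / 6897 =-23.96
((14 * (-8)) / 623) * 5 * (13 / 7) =-1040 / 623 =-1.67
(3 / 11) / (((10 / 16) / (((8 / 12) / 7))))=16 / 385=0.04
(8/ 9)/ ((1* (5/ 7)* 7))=8/ 45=0.18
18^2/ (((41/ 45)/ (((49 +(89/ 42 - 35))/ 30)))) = 54837/ 287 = 191.07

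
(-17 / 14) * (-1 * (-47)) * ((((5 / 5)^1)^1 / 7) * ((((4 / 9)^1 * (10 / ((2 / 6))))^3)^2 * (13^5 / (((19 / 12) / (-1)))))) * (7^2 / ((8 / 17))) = 1118542639518301.93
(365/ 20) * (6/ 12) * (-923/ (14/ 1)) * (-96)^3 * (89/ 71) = 4670355456/ 7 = 667193636.57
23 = 23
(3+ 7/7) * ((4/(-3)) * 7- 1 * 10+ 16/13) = -2824/39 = -72.41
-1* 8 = -8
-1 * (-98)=98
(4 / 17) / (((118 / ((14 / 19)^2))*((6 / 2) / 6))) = 784 / 362083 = 0.00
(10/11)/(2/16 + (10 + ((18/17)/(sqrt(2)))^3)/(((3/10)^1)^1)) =422890208880/15536911950121-137532556800* sqrt(2)/170906031451331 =0.03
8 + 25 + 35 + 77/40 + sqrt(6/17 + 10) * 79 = 2797/40 + 316 * sqrt(187)/17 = 324.12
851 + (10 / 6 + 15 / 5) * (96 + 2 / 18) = 35087 / 27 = 1299.52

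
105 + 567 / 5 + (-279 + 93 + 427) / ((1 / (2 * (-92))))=-220628 / 5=-44125.60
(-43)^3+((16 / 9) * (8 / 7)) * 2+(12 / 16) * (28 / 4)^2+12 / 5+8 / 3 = -100121011 / 1260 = -79461.12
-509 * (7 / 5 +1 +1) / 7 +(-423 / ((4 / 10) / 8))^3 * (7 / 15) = -9889763696653 / 35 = -282564677047.23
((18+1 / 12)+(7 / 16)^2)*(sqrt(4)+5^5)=43887445 / 768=57145.11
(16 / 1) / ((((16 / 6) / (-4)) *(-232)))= 3 / 29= 0.10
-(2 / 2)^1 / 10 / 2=-1 / 20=-0.05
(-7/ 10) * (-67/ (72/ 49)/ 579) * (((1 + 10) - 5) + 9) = 22981/ 27792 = 0.83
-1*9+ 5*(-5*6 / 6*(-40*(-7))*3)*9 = -189009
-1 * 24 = -24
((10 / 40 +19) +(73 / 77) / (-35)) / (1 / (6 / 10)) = 621669 / 53900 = 11.53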